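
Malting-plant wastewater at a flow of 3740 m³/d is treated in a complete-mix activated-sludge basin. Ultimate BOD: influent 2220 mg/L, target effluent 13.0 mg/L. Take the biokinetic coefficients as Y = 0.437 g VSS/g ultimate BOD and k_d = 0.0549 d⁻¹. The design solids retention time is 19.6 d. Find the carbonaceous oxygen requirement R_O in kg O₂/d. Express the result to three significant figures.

Y_obs = Y / (1 + k_d θ_c) = 0.437 / (1 + 0.0549 × 19.6) = 0.437 / 2.076 = 0.2105.
Substrate removed = Q·(S₀ − S) = 3740 m³/d × (2220 − 13.0) g/m³ = 8.25×10^6 g/d = 8254 kg/d.
P_X = Y_obs·Q·(S₀ − S) = 0.2105 × 8254 = 1737 kg VSS/d.
R_O = Q·ΔS − 1.42 P_X = 8254 − 2467 = 5787 kg O₂/d.

R_O ≈ 5790 kg O₂/d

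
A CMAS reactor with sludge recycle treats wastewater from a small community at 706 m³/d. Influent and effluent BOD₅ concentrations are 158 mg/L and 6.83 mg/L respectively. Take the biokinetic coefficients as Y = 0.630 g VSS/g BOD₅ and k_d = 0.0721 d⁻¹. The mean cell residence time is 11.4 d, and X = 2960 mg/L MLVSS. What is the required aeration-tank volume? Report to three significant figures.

Rearranging the biomass balance for a CMAS with decay, V = Y·Q·ΔS·θ_c / [X·(1+k_d θ_c)] = 0.630 × 706 × (158 − 6.83) × 11.4 / [2960 × (1 + 0.0721 × 11.4)] = 7.67×10^5 / 5393 = 142.1 m³.

V ≈ 142 m³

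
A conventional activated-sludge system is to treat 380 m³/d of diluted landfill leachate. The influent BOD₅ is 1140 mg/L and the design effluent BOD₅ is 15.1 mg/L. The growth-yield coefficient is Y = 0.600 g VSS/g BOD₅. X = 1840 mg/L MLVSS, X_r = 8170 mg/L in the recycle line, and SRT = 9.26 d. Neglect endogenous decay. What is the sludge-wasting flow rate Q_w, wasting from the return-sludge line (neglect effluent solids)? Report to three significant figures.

V·X = Y·Q·ΔS·θ_c gives V = 0.600 × 380 × (1140 − 15.1) × 9.26 / 1840 = 1291 m³.
Wasting from the return line (neglecting effluent solids): Q_w = V·X / (θ_c·X_r) = 1291 × 1840 / (9.26 × 8170) = 31.39 m³/d.

Q_w ≈ 31.4 m³/d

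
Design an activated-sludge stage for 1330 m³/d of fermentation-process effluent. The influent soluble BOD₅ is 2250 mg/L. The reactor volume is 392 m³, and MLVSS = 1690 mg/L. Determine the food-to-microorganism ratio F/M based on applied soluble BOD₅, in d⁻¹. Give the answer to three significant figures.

F/M ≈ 4.52 d⁻¹

F/M = Q·S₀ / (V·X) = 1330 × 2250 / (392.0 × 1690) = 4.517 g soluble BOD₅·(g VSS·d)⁻¹.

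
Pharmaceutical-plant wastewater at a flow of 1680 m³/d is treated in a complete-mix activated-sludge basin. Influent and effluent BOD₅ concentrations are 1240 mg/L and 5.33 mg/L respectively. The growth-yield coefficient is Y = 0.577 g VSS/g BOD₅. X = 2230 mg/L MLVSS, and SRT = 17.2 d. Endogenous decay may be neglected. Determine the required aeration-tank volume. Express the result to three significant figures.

With k_d = 0 the design equation reduces to V = Y Q (S₀−S) θ_c / X = 0.577 × 1680 × (1240 − 5.33) × 17.2 / 2230 = 9231 m³.

V ≈ 9230 m³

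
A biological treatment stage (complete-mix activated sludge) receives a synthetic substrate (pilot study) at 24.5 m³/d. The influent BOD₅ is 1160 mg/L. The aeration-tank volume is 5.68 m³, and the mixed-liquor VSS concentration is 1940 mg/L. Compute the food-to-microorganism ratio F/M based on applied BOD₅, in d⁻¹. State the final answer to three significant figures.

F/M = applied load / biomass = Q·S₀/(V·X) = 24.5 × 1160 / (5.680 × 1940) = 2.579 d⁻¹.

F/M ≈ 2.58 d⁻¹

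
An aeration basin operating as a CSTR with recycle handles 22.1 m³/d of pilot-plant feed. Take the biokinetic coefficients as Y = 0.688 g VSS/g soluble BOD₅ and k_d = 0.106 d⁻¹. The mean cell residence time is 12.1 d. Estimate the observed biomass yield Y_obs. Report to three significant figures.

Y_obs ≈ 0.301 g VSS/g soluble BOD₅

Observed yield with endogenous decay: Y_obs = Y / (1 + k_d·θ_c) = 0.688 / (1 + 0.106 × 12.1) = 0.688 / 2.283 = 0.3014 g VSS/g soluble BOD₅.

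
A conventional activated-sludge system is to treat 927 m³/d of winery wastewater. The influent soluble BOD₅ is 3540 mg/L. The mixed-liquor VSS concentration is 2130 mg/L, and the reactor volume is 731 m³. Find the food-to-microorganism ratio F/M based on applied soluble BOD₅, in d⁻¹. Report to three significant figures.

F/M ≈ 2.11 d⁻¹

F/M = applied load / biomass = Q·S₀/(V·X) = 927 × 3540 / (731.0 × 2130) = 2.108 d⁻¹.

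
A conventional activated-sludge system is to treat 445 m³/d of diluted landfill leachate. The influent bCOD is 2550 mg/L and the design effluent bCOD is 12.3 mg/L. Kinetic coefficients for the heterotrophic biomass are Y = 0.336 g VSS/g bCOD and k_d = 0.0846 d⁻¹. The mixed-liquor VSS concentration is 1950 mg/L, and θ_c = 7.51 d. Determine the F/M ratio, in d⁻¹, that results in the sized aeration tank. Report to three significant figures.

F/M ≈ 0.651 d⁻¹

From the SRT design equation V = Y Q (S₀−S) θ_c / [X (1 + k_d θ_c)] = 0.336 × 445 × (2550 − 12.3) × 7.51 / [1950 × (1 + 0.0846 × 7.51)] = 2.85×10^6 / 3189 = 893.6 m³.
Food-to-microorganism ratio F/M = Q S₀ / (V X) = 445 × 2550 / (893.6 × 1950) = 0.6512 d⁻¹.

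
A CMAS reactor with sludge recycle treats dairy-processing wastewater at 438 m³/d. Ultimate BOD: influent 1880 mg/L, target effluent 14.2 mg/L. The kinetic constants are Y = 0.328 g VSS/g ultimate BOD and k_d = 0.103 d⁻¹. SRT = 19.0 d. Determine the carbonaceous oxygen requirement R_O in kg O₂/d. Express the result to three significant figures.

Y_obs = Y / (1 + k_d θ_c) = 0.328 / (1 + 0.103 × 19.0) = 0.328 / 2.957 = 0.1109.
ΔS = 1880 − 14.2 = 1866 mg/L, so the substrate removal rate is 438 × 1866/1000 = 817.2 kg ultimate BOD/d.
P_X = Y_obs·Q·(S₀ − S) = 0.1109 × 817.2 = 90.65 kg VSS/d.
R_O = Q·ΔS − 1.42 P_X = 817.2 − 128.7 = 688.5 kg O₂/d.

R_O ≈ 688 kg O₂/d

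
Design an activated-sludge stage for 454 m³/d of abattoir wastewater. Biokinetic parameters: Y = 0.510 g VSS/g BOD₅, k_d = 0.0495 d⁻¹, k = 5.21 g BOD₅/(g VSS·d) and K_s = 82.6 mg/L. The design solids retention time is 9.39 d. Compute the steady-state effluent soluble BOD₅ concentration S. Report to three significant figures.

S ≈ 5.15 mg/L

From the Monod/SRT balance for a CMAS, S = K_s·(1+k_d θ_c)/[θ_c·(Y k − k_d) − 1] = 82.6 × (1 + 0.0495 × 9.39) / [9.39 × (0.510 × 5.21 − 0.0495) − 1] = 121.0 / 23.49 = 5.152 mg/L.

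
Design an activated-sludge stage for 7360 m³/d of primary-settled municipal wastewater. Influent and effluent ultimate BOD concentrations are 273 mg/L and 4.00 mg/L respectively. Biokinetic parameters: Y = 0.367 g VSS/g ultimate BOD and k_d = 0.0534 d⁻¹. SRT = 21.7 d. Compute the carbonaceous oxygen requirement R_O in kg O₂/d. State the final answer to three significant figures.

R_O ≈ 1500 kg O₂/d

The observed yield is Y_obs = Y/(1 + k_d·θ_c) = 0.367 / (1 + 0.0534 × 21.7) = 0.367 / 2.159 = 0.1700 g VSS per g ultimate BOD removed.
Mass of ultimate BOD removed per day: Q(S₀ − S) = 7360 × 269.0 g/m³ = 1980 kg/d.
Biomass synthesised: P_X = Y_obs × 1980 = 336.6 kg VSS/d.
R_O = Q·(S₀ − S) − 1.42·P_X = 1980 − 1.42 × 336.6 = 1502 kg O₂/d.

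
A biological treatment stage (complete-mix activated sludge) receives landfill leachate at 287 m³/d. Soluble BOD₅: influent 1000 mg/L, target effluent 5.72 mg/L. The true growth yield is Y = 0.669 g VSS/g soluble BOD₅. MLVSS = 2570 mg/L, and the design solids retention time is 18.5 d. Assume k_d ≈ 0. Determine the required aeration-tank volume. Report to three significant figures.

V ≈ 1370 m³

With k_d = 0 the design equation reduces to V = Y Q (S₀−S) θ_c / X = 0.669 × 287 × (1000 − 5.72) × 18.5 / 2570 = 1374 m³.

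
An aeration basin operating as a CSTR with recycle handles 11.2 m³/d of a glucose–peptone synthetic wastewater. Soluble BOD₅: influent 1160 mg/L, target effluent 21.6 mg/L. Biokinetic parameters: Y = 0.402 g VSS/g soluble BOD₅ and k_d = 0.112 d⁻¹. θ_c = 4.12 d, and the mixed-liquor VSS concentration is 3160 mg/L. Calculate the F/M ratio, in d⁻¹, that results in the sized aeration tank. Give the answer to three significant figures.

F/M ≈ 0.899 d⁻¹

Steady-state biomass mass balance: V·X·(1 + k_d·θ_c) = Y·Q·(S₀ − S)·θ_c, so V = 0.402 × 11.2 × (1160 − 21.6) × 4.12 / [3160 × (1 + 0.112 × 4.12)] = 2.11×10^4 / 4618 = 4.573 m³.
F/M = applied load / biomass = Q·S₀/(V·X) = 11.2 × 1160 / (4.573 × 3160) = 0.8991 d⁻¹.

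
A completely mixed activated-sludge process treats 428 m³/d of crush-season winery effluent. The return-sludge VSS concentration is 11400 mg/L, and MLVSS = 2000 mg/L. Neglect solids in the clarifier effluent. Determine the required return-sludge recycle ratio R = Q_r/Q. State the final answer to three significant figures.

R = Q_r/Q = X/(X_r − X) = 2000 / (11400 − 2000) = 0.2128.

R ≈ 0.213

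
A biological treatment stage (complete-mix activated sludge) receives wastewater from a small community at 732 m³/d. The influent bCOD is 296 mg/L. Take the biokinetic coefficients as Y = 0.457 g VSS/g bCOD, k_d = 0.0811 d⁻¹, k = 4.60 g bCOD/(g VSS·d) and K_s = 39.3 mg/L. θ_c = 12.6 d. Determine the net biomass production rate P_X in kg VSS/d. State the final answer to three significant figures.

For a completely mixed reactor with recycle the Lawrence–McCarty relation gives S = K_s·(1 + k_d·θ_c) / [θ_c·(Y·k − k_d) − 1] = 39.3 × (1 + 0.0811 × 12.6) / [12.6 × (0.457 × 4.60 − 0.0811) − 1] = 79.46 / 24.47 = 3.248 mg/L.
Y_obs = Y / (1 + k_d θ_c) = 0.457 / (1 + 0.0811 × 12.6) = 0.457 / 2.022 = 0.2260.
Mass of bCOD removed per day: Q(S₀ − S) = 732 × 292.8 g/m³ = 214.3 kg/d.
Net biomass production P_X = Y_obs × Q·(S₀ − S) = 0.2260 × 214.3 = 48.44 kg VSS/d.

P_X ≈ 48.4 kg VSS/d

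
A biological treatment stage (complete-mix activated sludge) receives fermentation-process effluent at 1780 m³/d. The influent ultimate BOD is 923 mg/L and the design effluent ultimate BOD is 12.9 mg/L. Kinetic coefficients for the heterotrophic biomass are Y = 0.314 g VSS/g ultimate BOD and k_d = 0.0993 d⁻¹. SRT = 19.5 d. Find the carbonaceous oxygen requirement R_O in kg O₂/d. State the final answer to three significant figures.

R_O ≈ 1370 kg O₂/d

Y_obs = Y / (1 + k_d θ_c) = 0.314 / (1 + 0.0993 × 19.5) = 0.314 / 2.936 = 0.1069.
ΔS = 923 − 12.9 = 910.1 mg/L, so the substrate removal rate is 1780 × 910.1/1000 = 1620 kg ultimate BOD/d.
Biomass synthesised: P_X = Y_obs × 1620 = 173.2 kg VSS/d.
R_O = Q·ΔS − 1.42 P_X = 1620 − 246.0 = 1374 kg O₂/d.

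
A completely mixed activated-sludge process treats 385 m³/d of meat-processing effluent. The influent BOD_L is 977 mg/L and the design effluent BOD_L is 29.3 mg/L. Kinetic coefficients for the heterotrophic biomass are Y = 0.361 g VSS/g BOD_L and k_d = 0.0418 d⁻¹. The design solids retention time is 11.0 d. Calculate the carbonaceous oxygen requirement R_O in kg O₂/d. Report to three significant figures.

Y_obs = Y / (1 + k_d θ_c) = 0.361 / (1 + 0.0418 × 11.0) = 0.361 / 1.460 = 0.2473.
ΔS = 977 − 29.3 = 947.7 mg/L, so the substrate removal rate is 385 × 947.7/1000 = 364.9 kg BOD_L/d.
Biomass synthesised: P_X = Y_obs × 364.9 = 90.23 kg VSS/d.
Carbonaceous O₂ demand = substrate oxidised − cell-mass equivalent = 364.9 − 1.42 × 90.23 = 236.7 kg O₂/d.

R_O ≈ 237 kg O₂/d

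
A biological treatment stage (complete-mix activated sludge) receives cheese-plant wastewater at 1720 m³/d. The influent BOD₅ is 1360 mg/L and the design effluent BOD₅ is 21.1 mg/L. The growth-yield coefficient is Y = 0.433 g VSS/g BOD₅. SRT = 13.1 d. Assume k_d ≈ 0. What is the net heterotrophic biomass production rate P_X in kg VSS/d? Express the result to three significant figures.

P_X ≈ 997 kg VSS/d

No decay correction is needed, so Y_obs = Y = 0.433.
Q·(S₀ − S) = 1720 × (1360 − 21.1) × 10⁻³ = 2303 kg/d removed.
P_X = Y_obs · Q(S₀ − S) = 0.4330 × 2303 = 997.2 kg VSS/d.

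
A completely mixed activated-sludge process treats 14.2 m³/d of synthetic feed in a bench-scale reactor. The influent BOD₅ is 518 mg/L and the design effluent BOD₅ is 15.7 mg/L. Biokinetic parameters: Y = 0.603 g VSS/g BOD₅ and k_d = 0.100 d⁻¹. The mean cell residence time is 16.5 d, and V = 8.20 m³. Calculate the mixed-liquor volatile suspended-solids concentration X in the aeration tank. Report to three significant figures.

X ≈ 3270 mg/L

From V·X·(1 + k_d·θ_c) = Y·Q·(S₀ − S)·θ_c: X = 0.603 × 14.2 × (518 − 15.7) × 16.5 / [8.20 × (1 + 0.100 × 16.5)] = 3266 mg/L.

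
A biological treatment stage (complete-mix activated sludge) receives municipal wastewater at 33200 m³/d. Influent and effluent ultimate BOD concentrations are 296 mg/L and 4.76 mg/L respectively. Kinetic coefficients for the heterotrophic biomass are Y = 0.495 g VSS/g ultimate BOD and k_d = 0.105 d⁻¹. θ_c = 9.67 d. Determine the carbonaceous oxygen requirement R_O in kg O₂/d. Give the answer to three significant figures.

Y_obs = Y / (1 + k_d θ_c) = 0.495 / (1 + 0.105 × 9.67) = 0.495 / 2.015 = 0.2456.
ΔS = 296 − 4.76 = 291.2 mg/L, so the substrate removal rate is 33200 × 291.2/1000 = 9669 kg ultimate BOD/d.
Biomass synthesised: P_X = Y_obs × 9669 = 2375 kg VSS/d.
Carbonaceous O₂ demand = substrate oxidised − cell-mass equivalent = 9669 − 1.42 × 2375 = 6297 kg O₂/d.

R_O ≈ 6300 kg O₂/d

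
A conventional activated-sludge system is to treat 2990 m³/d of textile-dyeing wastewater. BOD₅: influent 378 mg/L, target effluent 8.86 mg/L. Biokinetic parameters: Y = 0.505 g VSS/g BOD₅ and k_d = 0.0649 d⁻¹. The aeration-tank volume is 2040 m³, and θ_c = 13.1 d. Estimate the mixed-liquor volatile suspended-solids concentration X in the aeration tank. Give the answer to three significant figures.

X ≈ 1930 mg/L

X = Y·Q·ΔS·θ_c / [V·(1 + k_d θ_c)] = 0.505 × 2990 × (378 − 8.86) × 13.1 / [2040 × (1 + 0.0649 × 13.1)] = 1935 mg/L.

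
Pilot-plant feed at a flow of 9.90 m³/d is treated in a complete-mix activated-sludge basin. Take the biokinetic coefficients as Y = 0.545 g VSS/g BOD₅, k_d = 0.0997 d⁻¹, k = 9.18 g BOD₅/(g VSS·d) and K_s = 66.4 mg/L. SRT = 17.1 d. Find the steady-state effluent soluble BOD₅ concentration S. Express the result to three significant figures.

S ≈ 2.17 mg/L

Effluent substrate depends only on kinetics and SRT: S = K_s(1 + k_d θ_c) / [θ_c(Yk − k_d) − 1] = 66.4 × (1 + 0.0997 × 17.1) / [17.1 × (0.545 × 9.18 − 0.0997) − 1] = 179.6 / 82.85 = 2.168 mg/L.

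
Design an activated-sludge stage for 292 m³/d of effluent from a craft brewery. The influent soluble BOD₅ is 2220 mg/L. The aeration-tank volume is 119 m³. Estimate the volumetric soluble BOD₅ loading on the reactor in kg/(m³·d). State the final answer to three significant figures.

L_v ≈ 5.45 kg soluble BOD₅/(m³·d)

Volumetric loading L_v = Q·S₀ / V = 292 × 2220 g/m³ / 119.0 m³ = 5447 g/(m³·d) = 5.447 kg soluble BOD₅/(m³·d).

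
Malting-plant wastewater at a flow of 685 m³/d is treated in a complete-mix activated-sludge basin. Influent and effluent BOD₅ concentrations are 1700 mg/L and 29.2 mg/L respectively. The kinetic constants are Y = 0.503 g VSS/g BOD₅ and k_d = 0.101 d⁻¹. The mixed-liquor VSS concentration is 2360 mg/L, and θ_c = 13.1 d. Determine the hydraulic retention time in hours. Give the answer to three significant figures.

From the SRT design equation V = Y Q (S₀−S) θ_c / [X (1 + k_d θ_c)] = 0.503 × 685 × (1700 − 29.2) × 13.1 / [2360 × (1 + 0.101 × 13.1)] = 7.54×10^6 / 5483 = 1376 m³.
HRT = V/Q = 1376 m³ / 685 m³·d⁻¹ = 2.008 d × 24 = 48.19 h.

τ ≈ 48.2 h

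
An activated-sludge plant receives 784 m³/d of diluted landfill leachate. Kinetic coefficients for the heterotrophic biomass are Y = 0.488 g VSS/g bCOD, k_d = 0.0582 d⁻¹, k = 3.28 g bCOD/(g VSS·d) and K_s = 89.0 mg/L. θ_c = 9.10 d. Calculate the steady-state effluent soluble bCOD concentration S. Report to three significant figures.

Effluent substrate depends only on kinetics and SRT: S = K_s(1 + k_d θ_c) / [θ_c(Yk − k_d) − 1] = 89.0 × (1 + 0.0582 × 9.10) / [9.10 × (0.488 × 3.28 − 0.0582) − 1] = 136.1 / 13.04 = 10.44 mg/L.

S ≈ 10.4 mg/L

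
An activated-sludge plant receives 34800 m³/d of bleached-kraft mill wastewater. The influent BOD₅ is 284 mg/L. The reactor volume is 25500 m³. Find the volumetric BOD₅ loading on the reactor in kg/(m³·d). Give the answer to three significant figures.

L_v = Q S₀ / V = 34800 × 284 × 10⁻³ / 25500 = 0.3876 kg/(m³·d).

L_v ≈ 0.388 kg BOD₅/(m³·d)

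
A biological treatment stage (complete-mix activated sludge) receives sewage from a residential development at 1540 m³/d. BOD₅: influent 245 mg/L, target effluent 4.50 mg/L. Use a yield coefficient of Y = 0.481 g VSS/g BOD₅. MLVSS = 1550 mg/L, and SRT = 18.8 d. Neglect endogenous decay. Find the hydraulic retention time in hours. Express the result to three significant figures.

τ ≈ 33.7 h

With k_d = 0 the design equation reduces to V = Y Q (S₀−S) θ_c / X = 0.481 × 1540 × (245 − 4.50) × 18.8 / 1550 = 2161 m³.
Hydraulic retention time τ = V/Q = 2161 / 1540 = 1.403 d = 33.67 h.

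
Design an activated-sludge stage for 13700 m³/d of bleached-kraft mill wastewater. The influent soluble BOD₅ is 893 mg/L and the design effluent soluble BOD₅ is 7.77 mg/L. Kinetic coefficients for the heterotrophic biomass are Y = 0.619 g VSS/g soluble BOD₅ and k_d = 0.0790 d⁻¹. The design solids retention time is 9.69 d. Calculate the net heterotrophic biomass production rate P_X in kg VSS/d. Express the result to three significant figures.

P_X ≈ 4250 kg VSS/d

Correct the yield for decay: Y_obs = Y/(1 + k_d θ_c) = 0.619 / (1 + 0.0790 × 9.69) = 0.619 / 1.766 = 0.3506.
Q·(S₀ − S) = 13700 × (893 − 7.77) × 10⁻³ = 12128 kg/d removed.
P_X = Y_obs · Q(S₀ − S) = 0.3506 × 12128 = 4252 kg VSS/d.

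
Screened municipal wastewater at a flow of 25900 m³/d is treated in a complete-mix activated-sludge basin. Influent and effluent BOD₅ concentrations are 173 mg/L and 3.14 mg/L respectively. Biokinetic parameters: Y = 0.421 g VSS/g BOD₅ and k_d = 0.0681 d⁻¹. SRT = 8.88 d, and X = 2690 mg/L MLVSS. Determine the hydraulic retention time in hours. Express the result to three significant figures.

τ ≈ 3.53 h

Rearranging the biomass balance for a CMAS with decay, V = Y·Q·ΔS·θ_c / [X·(1+k_d θ_c)] = 0.421 × 25900 × (173 − 3.14) × 8.88 / [2690 × (1 + 0.0681 × 8.88)] = 1.64×10^7 / 4317 = 3810 m³.
Hydraulic retention time τ = V/Q = 3810 / 25900 = 0.1471 d = 3.531 h.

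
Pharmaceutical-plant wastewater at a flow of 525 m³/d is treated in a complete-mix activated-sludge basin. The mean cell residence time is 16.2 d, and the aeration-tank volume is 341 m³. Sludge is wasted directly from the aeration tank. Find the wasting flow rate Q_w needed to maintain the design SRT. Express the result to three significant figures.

Q_w ≈ 21.0 m³/d

With mixed-liquor wasting, θ_c = V/Q_w, so Q_w = V/θ_c = 341.0/16.2 = 21.05 m³/d.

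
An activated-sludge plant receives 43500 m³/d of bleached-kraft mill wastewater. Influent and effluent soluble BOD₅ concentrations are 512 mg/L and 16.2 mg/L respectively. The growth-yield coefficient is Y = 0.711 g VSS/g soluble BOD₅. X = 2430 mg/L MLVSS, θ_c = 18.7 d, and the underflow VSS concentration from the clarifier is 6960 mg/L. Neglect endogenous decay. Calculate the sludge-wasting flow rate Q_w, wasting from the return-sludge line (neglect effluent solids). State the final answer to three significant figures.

V·X = Y·Q·ΔS·θ_c gives V = 0.711 × 43500 × (512 − 16.2) × 18.7 / 2430 = 118005 m³.
Wasting from the return line (neglecting effluent solids): Q_w = V·X / (θ_c·X_r) = 118005 × 2430 / (18.7 × 6960) = 2203 m³/d.

Q_w ≈ 2200 m³/d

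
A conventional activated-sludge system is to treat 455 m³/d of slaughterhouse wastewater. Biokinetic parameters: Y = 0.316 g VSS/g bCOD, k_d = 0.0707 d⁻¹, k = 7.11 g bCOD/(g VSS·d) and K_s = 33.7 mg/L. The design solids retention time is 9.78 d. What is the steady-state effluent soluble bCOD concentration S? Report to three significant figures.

Effluent substrate depends only on kinetics and SRT: S = K_s(1 + k_d θ_c) / [θ_c(Yk − k_d) − 1] = 33.7 × (1 + 0.0707 × 9.78) / [9.78 × (0.316 × 7.11 − 0.0707) − 1] = 57.00 / 20.28 = 2.810 mg/L.

S ≈ 2.81 mg/L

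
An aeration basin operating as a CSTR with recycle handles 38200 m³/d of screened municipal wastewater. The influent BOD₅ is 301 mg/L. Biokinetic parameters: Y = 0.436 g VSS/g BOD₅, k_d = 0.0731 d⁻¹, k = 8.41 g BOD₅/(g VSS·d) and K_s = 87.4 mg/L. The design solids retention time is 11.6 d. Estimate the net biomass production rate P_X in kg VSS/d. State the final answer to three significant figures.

Effluent substrate depends only on kinetics and SRT: S = K_s(1 + k_d θ_c) / [θ_c(Yk − k_d) − 1] = 87.4 × (1 + 0.0731 × 11.6) / [11.6 × (0.436 × 8.41 − 0.0731) − 1] = 161.5 / 40.69 = 3.970 mg/L.
Correct the yield for decay: Y_obs = Y/(1 + k_d θ_c) = 0.436 / (1 + 0.0731 × 11.6) = 0.436 / 1.848 = 0.2359.
Q·(S₀ − S) = 38200 × (301 − 3.97) × 10⁻³ = 11347 kg/d removed.
Net biomass production P_X = Y_obs × Q·(S₀ − S) = 0.2359 × 11347 = 2677 kg VSS/d.

P_X ≈ 2680 kg VSS/d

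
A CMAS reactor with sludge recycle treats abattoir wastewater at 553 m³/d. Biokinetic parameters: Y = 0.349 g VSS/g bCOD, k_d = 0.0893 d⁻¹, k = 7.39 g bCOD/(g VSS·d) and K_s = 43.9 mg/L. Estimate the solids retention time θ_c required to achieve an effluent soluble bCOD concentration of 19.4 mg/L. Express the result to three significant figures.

θ_c ≈ 1.43 d

Specific growth rate at S = 19.4 mg/L: μ = YkS/(K_s+S) = 0.349·7.39·19.4/(43.9+19.4) = 0.7904 d⁻¹.
θ_c = 1/(μ − k_d) = 1/(0.7904 − 0.0893) = 1/0.7011 = 1.426 d.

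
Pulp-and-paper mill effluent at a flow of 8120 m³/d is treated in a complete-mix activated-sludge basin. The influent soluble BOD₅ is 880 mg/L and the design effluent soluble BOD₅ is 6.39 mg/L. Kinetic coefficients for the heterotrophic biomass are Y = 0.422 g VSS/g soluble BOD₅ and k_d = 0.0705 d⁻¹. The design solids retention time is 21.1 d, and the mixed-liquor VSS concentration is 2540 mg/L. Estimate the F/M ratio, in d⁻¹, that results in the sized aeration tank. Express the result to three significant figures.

F/M ≈ 0.281 d⁻¹

Rearranging the biomass balance for a CMAS with decay, V = Y·Q·ΔS·θ_c / [X·(1+k_d θ_c)] = 0.422 × 8120 × (880 − 6.39) × 21.1 / [2540 × (1 + 0.0705 × 21.1)] = 6.32×10^7 / 6318 = 9997 m³.
Food-to-microorganism ratio F/M = Q S₀ / (V X) = 8120 × 880 / (9997 × 2540) = 0.2814 d⁻¹.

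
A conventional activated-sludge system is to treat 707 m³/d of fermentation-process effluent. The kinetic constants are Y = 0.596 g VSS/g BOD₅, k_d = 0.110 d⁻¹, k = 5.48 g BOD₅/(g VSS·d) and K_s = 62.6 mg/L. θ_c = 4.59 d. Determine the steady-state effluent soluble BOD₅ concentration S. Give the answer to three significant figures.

S ≈ 6.99 mg/L

Effluent substrate depends only on kinetics and SRT: S = K_s(1 + k_d θ_c) / [θ_c(Yk − k_d) − 1] = 62.6 × (1 + 0.110 × 4.59) / [4.59 × (0.596 × 5.48 − 0.110) − 1] = 94.21 / 13.49 = 6.985 mg/L.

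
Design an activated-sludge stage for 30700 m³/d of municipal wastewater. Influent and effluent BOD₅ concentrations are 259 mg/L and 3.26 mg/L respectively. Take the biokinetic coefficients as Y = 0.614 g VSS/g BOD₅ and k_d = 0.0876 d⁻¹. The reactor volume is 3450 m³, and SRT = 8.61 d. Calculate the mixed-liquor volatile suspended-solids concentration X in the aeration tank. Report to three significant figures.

X ≈ 6860 mg/L

X = Y·Q·ΔS·θ_c / [V·(1 + k_d θ_c)] = 0.614 × 30700 × (259 − 3.26) × 8.61 / [3450 × (1 + 0.0876 × 8.61)] = 6858 mg/L.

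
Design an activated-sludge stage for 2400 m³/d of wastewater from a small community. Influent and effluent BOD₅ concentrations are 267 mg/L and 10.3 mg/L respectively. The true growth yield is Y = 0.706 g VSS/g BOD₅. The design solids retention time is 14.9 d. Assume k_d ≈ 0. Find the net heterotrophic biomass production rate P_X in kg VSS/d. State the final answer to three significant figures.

Since k_d ≈ 0, Y_obs = Y = 0.706 g VSS/g BOD₅.
Substrate removed = Q·(S₀ − S) = 2400 m³/d × (267 − 10.3) g/m³ = 6.16×10^5 g/d = 616.1 kg/d.
Biomass produced: P_X = Y_obs·Q·ΔS = 0.7060 × 616.1 ≈ 435.0 kg VSS/d.

P_X ≈ 435 kg VSS/d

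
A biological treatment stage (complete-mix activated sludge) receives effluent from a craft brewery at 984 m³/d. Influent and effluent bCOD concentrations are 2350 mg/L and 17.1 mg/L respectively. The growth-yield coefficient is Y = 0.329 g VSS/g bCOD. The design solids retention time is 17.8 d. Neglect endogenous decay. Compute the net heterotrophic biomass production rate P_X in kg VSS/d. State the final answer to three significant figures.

P_X ≈ 755 kg VSS/d

No decay correction is needed, so Y_obs = Y = 0.329.
Substrate removed = Q·(S₀ − S) = 984 m³/d × (2350 − 17.1) g/m³ = 2.3×10^6 g/d = 2296 kg/d.
Biomass produced: P_X = Y_obs·Q·ΔS = 0.3290 × 2296 ≈ 755.2 kg VSS/d.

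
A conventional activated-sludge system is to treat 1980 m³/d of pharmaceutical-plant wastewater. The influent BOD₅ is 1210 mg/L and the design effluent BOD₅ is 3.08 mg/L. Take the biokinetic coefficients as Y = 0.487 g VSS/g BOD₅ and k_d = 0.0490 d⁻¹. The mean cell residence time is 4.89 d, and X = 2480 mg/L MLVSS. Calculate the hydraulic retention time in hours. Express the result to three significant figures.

τ ≈ 22.4 h

Steady-state biomass mass balance: V·X·(1 + k_d·θ_c) = Y·Q·(S₀ − S)·θ_c, so V = 0.487 × 1980 × (1210 − 3.08) × 4.89 / [2480 × (1 + 0.0490 × 4.89)] = 5.69×10^6 / 3074 = 1851 m³.
HRT = V/Q = 1851 m³ / 1980 m³·d⁻¹ = 0.9349 d × 24 = 22.44 h.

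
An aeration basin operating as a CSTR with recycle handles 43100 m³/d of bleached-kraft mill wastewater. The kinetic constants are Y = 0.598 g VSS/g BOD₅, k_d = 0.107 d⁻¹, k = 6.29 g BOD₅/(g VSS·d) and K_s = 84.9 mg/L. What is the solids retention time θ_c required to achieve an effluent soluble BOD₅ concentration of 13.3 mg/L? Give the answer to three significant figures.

At the target effluent, Y k S/(K_s+S) = 0.598×6.29×13.3/98.20 = 0.5094 d⁻¹.
θ_c = 1/(μ − k_d) = 1/(0.5094 − 0.107) = 1/0.4024 = 2.485 d.

θ_c ≈ 2.48 d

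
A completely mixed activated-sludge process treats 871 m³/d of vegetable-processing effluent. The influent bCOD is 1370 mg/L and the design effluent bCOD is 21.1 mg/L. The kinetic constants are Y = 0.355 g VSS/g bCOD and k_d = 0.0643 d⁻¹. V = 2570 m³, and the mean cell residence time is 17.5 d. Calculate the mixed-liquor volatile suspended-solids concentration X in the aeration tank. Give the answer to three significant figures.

X = Y·Q·ΔS·θ_c / [V·(1 + k_d θ_c)] = 0.355 × 871 × (1370 − 21.1) × 17.5 / [2570 × (1 + 0.0643 × 17.5)] = 1336 mg/L.

X ≈ 1340 mg/L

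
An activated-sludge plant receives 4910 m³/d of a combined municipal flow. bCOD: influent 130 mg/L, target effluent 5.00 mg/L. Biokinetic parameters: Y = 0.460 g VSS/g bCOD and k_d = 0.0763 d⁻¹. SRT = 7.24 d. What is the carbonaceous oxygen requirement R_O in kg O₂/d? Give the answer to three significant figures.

R_O ≈ 356 kg O₂/d

Observed yield with endogenous decay: Y_obs = Y / (1 + k_d·θ_c) = 0.460 / (1 + 0.0763 × 7.24) = 0.460 / 1.552 = 0.2963 g VSS/g bCOD.
ΔS = 130 − 5.00 = 125.0 mg/L, so the substrate removal rate is 4910 × 125.0/1000 = 613.8 kg bCOD/d.
P_X = Y_obs·Q·(S₀ − S) = 0.2963 × 613.8 = 181.9 kg VSS/d.
Carbonaceous O₂ demand = substrate oxidised − cell-mass equivalent = 613.8 − 1.42 × 181.9 = 355.5 kg O₂/d.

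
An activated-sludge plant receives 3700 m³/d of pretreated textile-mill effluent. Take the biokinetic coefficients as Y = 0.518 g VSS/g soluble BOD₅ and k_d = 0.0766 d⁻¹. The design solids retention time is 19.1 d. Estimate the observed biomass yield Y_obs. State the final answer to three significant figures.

Correct the yield for decay: Y_obs = Y/(1 + k_d θ_c) = 0.518 / (1 + 0.0766 × 19.1) = 0.518 / 2.463 = 0.2103.

Y_obs ≈ 0.210 g VSS/g soluble BOD₅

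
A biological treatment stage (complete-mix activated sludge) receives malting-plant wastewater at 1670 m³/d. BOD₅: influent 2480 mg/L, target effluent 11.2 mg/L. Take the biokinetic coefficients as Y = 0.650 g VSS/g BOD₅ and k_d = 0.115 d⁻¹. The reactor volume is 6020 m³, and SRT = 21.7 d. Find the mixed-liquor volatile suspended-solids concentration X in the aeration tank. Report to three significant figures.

X = Y·Q·ΔS·θ_c / [V·(1 + k_d θ_c)] = 0.650 × 1670 × (2480 − 11.2) × 21.7 / [6020 × (1 + 0.115 × 21.7)] = 2764 mg/L.

X ≈ 2760 mg/L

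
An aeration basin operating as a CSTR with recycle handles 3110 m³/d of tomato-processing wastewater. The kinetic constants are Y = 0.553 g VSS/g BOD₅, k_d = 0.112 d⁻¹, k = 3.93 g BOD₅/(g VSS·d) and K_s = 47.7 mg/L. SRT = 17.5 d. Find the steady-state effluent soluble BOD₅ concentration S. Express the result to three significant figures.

Effluent substrate depends only on kinetics and SRT: S = K_s(1 + k_d θ_c) / [θ_c(Yk − k_d) − 1] = 47.7 × (1 + 0.112 × 17.5) / [17.5 × (0.553 × 3.93 − 0.112) − 1] = 141.2 / 35.07 = 4.026 mg/L.

S ≈ 4.03 mg/L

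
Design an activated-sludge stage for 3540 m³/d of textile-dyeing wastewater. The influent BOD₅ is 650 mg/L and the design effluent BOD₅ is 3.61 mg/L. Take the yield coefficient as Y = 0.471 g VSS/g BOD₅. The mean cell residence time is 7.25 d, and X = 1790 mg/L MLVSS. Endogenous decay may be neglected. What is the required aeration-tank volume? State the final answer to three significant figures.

V ≈ 4370 m³

V·X = Y·Q·ΔS·θ_c gives V = 0.471 × 3540 × (650 − 3.61) × 7.25 / 1790 = 4365 m³.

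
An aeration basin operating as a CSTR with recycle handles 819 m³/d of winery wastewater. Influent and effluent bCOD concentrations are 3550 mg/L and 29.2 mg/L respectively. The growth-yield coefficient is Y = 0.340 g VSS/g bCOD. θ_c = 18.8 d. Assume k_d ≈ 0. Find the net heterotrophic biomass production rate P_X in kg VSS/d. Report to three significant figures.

P_X ≈ 980 kg VSS/d

No decay correction is needed, so Y_obs = Y = 0.340.
Mass of bCOD removed per day: Q(S₀ − S) = 819 × 3521 g/m³ = 2884 kg/d.
Biomass produced: P_X = Y_obs·Q·ΔS = 0.3400 × 2884 ≈ 980.4 kg VSS/d.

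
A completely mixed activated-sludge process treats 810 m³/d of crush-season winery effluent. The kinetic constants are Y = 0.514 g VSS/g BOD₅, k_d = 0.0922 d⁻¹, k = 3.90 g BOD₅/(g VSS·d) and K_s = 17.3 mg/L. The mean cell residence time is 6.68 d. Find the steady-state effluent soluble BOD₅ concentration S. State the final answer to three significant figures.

S ≈ 2.37 mg/L

Effluent substrate depends only on kinetics and SRT: S = K_s(1 + k_d θ_c) / [θ_c(Yk − k_d) − 1] = 17.3 × (1 + 0.0922 × 6.68) / [6.68 × (0.514 × 3.90 − 0.0922) − 1] = 27.96 / 11.77 = 2.374 mg/L.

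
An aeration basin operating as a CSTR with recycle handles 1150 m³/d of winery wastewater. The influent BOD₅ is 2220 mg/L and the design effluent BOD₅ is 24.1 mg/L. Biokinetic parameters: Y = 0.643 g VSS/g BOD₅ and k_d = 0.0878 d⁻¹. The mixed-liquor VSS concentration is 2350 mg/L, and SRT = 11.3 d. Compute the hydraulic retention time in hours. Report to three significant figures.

τ ≈ 81.8 h

Rearranging the biomass balance for a CMAS with decay, V = Y·Q·ΔS·θ_c / [X·(1+k_d θ_c)] = 0.643 × 1150 × (2220 − 24.1) × 11.3 / [2350 × (1 + 0.0878 × 11.3)] = 1.83×10^7 / 4682 = 3919 m³.
HRT = V/Q = 3919 m³ / 1150 m³·d⁻¹ = 3.408 d × 24 = 81.79 h.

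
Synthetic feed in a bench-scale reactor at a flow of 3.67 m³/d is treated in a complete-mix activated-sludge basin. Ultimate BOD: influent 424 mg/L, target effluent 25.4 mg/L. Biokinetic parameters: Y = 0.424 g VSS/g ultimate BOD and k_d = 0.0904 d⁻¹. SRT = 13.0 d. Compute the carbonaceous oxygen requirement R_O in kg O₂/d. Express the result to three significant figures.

R_O ≈ 1.06 kg O₂/d

The observed yield is Y_obs = Y/(1 + k_d·θ_c) = 0.424 / (1 + 0.0904 × 13.0) = 0.424 / 2.175 = 0.1949 g VSS per g ultimate BOD removed.
Substrate removed = Q·(S₀ − S) = 3.67 m³/d × (424 − 25.4) g/m³ = 1.46×10^3 g/d = 1.463 kg/d.
Biomass synthesised: P_X = Y_obs × 1.463 = 0.2851 kg VSS/d.
R_O = Q·ΔS − 1.42 P_X = 1.463 − 0.4049 = 1.058 kg O₂/d.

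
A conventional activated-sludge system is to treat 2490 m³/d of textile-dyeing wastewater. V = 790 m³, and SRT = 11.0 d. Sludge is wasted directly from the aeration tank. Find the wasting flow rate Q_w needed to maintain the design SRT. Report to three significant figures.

Q_w ≈ 71.8 m³/d

Wasting from the aeration tank: Q_w = V / θ_c = 790.0 / 11.0 = 71.82 m³/d.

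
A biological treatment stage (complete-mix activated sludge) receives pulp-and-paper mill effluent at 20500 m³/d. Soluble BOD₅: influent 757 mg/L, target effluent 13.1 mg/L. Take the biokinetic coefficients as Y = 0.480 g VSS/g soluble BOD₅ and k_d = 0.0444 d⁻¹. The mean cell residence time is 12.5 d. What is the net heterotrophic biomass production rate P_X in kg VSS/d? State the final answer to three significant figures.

Observed yield with endogenous decay: Y_obs = Y / (1 + k_d·θ_c) = 0.480 / (1 + 0.0444 × 12.5) = 0.480 / 1.555 = 0.3087 g VSS/g soluble BOD₅.
ΔS = 757 − 13.1 = 743.9 mg/L, so the substrate removal rate is 20500 × 743.9/1000 = 15250 kg soluble BOD₅/d.
Biomass produced: P_X = Y_obs·Q·ΔS = 0.3087 × 15250 ≈ 4707 kg VSS/d.

P_X ≈ 4710 kg VSS/d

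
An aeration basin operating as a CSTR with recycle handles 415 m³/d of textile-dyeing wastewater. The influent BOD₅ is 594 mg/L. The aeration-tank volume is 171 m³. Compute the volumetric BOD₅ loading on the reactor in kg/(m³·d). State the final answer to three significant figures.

L_v = Q S₀ / V = 415 × 594 × 10⁻³ / 171.0 = 1.442 kg/(m³·d).

L_v ≈ 1.44 kg BOD₅/(m³·d)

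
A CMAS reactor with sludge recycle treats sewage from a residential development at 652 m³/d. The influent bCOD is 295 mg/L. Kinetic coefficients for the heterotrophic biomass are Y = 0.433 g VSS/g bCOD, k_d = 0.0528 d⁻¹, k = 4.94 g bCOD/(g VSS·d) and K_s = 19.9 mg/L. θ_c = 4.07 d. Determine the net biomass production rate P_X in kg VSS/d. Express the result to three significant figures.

P_X ≈ 67.8 kg VSS/d

For a completely mixed reactor with recycle the Lawrence–McCarty relation gives S = K_s·(1 + k_d·θ_c) / [θ_c·(Y·k − k_d) − 1] = 19.9 × (1 + 0.0528 × 4.07) / [4.07 × (0.433 × 4.94 − 0.0528) − 1] = 24.18 / 7.491 = 3.227 mg/L.
The observed yield is Y_obs = Y/(1 + k_d·θ_c) = 0.433 / (1 + 0.0528 × 4.07) = 0.433 / 1.215 = 0.3564 g VSS per g bCOD removed.
Q·(S₀ − S) = 652 × (295 − 3.23) × 10⁻³ = 190.2 kg/d removed.
P_X = Y_obs · Q(S₀ − S) = 0.3564 × 190.2 = 67.80 kg VSS/d.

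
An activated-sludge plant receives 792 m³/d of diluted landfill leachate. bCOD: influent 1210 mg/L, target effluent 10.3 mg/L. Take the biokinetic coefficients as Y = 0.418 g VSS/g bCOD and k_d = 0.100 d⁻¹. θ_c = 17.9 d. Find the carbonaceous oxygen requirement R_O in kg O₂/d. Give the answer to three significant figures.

R_O ≈ 748 kg O₂/d

Correct the yield for decay: Y_obs = Y/(1 + k_d θ_c) = 0.418 / (1 + 0.100 × 17.9) = 0.418 / 2.790 = 0.1498.
Substrate removed = Q·(S₀ − S) = 792 m³/d × (1210 − 10.3) g/m³ = 9.5×10^5 g/d = 950.2 kg/d.
Biomass synthesised: P_X = Y_obs × 950.2 = 142.4 kg VSS/d.
Carbonaceous O₂ demand = substrate oxidised − cell-mass equivalent = 950.2 − 1.42 × 142.4 = 748.0 kg O₂/d.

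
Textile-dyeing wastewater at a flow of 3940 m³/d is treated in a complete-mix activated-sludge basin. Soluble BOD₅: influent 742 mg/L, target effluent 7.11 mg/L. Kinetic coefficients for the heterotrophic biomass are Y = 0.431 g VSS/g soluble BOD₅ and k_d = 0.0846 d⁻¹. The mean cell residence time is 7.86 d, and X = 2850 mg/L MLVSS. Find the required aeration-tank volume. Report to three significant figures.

Steady-state biomass mass balance: V·X·(1 + k_d·θ_c) = Y·Q·(S₀ − S)·θ_c, so V = 0.431 × 3940 × (742 − 7.11) × 7.86 / [2850 × (1 + 0.0846 × 7.86)] = 9.81×10^6 / 4745 = 2067 m³.

V ≈ 2070 m³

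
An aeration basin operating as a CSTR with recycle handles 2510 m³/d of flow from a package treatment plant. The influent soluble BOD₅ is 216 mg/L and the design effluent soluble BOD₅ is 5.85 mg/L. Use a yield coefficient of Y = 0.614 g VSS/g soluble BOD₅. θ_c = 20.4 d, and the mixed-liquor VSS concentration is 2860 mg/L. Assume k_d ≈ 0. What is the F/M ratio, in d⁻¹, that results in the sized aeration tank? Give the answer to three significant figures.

F/M ≈ 0.0821 d⁻¹

Biomass mass balance (decay neglected): V·X = Y·Q·(S₀ − S)·θ_c, so V = 0.614 × 2510 × (216 − 5.85) × 20.4 / 2860 = 2310 m³.
Food-to-microorganism ratio F/M = Q S₀ / (V X) = 2510 × 216 / (2310 × 2860) = 0.08206 d⁻¹.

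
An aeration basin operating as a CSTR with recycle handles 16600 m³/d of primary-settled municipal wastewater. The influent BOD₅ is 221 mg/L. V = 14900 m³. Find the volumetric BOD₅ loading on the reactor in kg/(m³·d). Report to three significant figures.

L_v ≈ 0.246 kg BOD₅/(m³·d)

L_v = Q S₀ / V = 16600 × 221 × 10⁻³ / 14900 = 0.2462 kg/(m³·d).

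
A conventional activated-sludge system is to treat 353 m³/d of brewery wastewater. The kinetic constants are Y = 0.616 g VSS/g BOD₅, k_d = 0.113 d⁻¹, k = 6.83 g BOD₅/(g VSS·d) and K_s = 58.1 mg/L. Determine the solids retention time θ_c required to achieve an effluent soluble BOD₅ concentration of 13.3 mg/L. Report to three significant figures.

From 1/θ_c = Y·k·S/(K_s + S) − k_d: Y·k·S/(K_s+S) = 0.616 × 6.83 × 13.3 / (58.1 + 13.3) = 0.7837 d⁻¹.
Then 1/θ_c = μ − k_d = 0.7837 − 0.113 = 0.6707 d⁻¹, giving θ_c = 1.491 d.

θ_c ≈ 1.49 d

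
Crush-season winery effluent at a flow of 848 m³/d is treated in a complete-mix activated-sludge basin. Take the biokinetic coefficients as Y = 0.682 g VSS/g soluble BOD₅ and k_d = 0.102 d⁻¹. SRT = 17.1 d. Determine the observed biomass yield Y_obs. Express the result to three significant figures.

Correct the yield for decay: Y_obs = Y/(1 + k_d θ_c) = 0.682 / (1 + 0.102 × 17.1) = 0.682 / 2.744 = 0.2485.

Y_obs ≈ 0.249 g VSS/g soluble BOD₅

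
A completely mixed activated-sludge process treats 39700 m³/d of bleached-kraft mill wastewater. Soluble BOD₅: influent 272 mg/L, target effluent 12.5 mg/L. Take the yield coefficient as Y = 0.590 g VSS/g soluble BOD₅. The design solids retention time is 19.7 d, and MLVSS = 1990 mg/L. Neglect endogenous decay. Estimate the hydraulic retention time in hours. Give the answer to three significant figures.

Biomass mass balance (decay neglected): V·X = Y·Q·(S₀ − S)·θ_c, so V = 0.590 × 39700 × (272 − 12.5) × 19.7 / 1990 = 60172 m³.
HRT = V/Q = 60172 m³ / 39700 m³·d⁻¹ = 1.516 d × 24 = 36.38 h.

τ ≈ 36.4 h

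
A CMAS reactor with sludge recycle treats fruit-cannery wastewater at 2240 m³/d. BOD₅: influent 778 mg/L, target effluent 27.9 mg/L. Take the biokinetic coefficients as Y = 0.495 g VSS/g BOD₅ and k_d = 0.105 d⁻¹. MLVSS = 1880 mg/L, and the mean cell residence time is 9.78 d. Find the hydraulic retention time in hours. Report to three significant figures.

τ ≈ 22.9 h

Rearranging the biomass balance for a CMAS with decay, V = Y·Q·ΔS·θ_c / [X·(1+k_d θ_c)] = 0.495 × 2240 × (778 − 27.9) × 9.78 / [1880 × (1 + 0.105 × 9.78)] = 8.13×10^6 / 3811 = 2135 m³.
HRT = V/Q = 2135 m³ / 2240 m³·d⁻¹ = 0.9530 d × 24 = 22.87 h.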